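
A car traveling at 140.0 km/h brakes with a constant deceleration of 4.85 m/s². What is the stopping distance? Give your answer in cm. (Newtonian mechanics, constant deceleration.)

v₀ = 140.0 km/h × 0.2777777777777778 = 38.8889 m/s
d = v₀² / (2a) = 38.8889² / (2 × 4.85) = 1512.35 / 9.7 = 155.912 m
d = 155.912 m / 0.01 = 15590 cm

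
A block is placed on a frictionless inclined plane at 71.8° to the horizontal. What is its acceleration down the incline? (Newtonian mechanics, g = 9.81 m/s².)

a = g sin(θ) = 9.81 × sin(71.8°) = 9.81 × 0.95 = 9.32 m/s²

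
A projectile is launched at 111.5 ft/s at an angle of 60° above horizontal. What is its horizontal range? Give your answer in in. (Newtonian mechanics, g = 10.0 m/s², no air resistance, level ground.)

v₀ = 111.5 ft/s × 0.3048 = 33.9852 m/s
R = v₀² × sin(2θ) / g = 33.9852² × sin(2 × 60°) / 10.0 = 1154.99 × 0.866025 / 10.0 = 100.025 m
R = 100.025 m / 0.0254 = 3938 in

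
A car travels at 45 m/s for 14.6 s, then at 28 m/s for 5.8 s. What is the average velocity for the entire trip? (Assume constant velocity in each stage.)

d₁ = v₁t₁ = 45 × 14.6 = 657.0 m
d₂ = v₂t₂ = 28 × 5.8 = 162.4 m
d_total = 819.4 m, t_total = 20.4 s
v_avg = d_total/t_total = 819.4/20.4 = 40.17 m/s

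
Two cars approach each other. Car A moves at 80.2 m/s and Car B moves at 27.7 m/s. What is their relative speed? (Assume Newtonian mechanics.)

v_rel = v_A + v_B = 80.2 + 27.7 = 107.9 m/s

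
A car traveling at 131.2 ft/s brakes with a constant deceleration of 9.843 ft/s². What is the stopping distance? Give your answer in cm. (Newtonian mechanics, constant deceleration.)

v₀ = 131.2 ft/s × 0.3048 = 39.9898 m/s
a = 9.843 ft/s² × 0.3048 = 3.00015 m/s²
d = v₀² / (2a) = 39.9898² / (2 × 3.00015) = 1599.18 / 6.0003 = 266.517 m
d = 266.517 m / 0.01 = 26650 cm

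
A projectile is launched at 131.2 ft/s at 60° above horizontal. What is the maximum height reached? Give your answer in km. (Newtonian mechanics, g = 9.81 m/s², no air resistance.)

v₀ = 131.2 ft/s × 0.3048 = 39.9898 m/s
H = v₀² × sin²(θ) / (2g) = 39.9898² × sin(60°)² / (2 × 9.81) = 1599.18 × 0.75 / 19.62 = 61.1307 m
H = 61.1307 m / 1000.0 = 0.06113 km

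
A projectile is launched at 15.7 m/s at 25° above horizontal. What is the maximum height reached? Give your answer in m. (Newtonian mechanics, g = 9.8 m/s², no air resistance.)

H = v₀² × sin²(θ) / (2g) = 15.7² × sin(25°)² / (2 × 9.8) = 246.49 × 0.178606 / 19.6 = 2.246 m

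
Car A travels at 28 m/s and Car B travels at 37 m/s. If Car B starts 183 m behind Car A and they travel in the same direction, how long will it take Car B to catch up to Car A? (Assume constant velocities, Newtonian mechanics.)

Relative speed: v_rel = 37 - 28 = 9 m/s
Time to catch: t = d₀/v_rel = 183/9 = 20.33 s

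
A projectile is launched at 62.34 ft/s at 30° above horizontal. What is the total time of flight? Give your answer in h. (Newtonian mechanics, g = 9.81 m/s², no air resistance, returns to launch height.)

v₀ = 62.34 ft/s × 0.3048 = 19.0012 m/s
T = 2 × v₀ × sin(θ) / g = 2 × 19.0012 × sin(30°) / 9.81 = 2 × 19.0012 × 0.5 / 9.81 = 1.93692 s
T = 1.93692 s / 3600.0 = 0.000538 h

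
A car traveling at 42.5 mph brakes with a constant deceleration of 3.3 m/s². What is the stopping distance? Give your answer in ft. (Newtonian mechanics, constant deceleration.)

v₀ = 42.5 mph × 0.44704 = 18.9992 m/s
d = v₀² / (2a) = 18.9992² / (2 × 3.3) = 360.97 / 6.6 = 54.6924 m
d = 54.6924 m / 0.3048 = 179.4 ft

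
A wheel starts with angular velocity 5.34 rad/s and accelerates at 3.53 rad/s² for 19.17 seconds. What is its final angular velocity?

ω = ω₀ + αt = 5.34 + 3.53 × 19.17 = 73.01 rad/s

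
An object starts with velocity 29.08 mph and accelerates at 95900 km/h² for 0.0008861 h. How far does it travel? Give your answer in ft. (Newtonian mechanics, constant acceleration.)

v₀ = 29.08 mph × 0.44704 = 12.9999 m/s
a = 95900 km/h² × 7.716049382716049e-05 = 7.39969 m/s²
t = 0.0008861 h × 3600.0 = 3.18996 s
d = v₀ × t + ½ × a × t² = 12.9999 × 3.18996 + 0.5 × 7.39969 × 3.18996² = 79.1182 m
d = 79.1182 m / 0.3048 = 259.6 ft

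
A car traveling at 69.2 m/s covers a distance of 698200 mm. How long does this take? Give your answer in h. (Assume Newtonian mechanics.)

d = 698200 mm × 0.001 = 698.2 m
t = d / v = 698.2 / 69.2 = 10.0896 s
t = 10.0896 s / 3600.0 = 0.002803 h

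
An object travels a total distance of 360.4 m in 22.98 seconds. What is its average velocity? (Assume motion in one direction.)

v_avg = Δd / Δt = 360.4 / 22.98 = 15.68 m/s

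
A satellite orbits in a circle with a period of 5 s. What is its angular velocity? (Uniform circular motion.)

ω = 2π/T = 2π/5 = 1.2566 rad/s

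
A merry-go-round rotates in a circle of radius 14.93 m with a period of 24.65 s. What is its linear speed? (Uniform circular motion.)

v = 2πr/T = 2π×14.93/24.65 = 3.81 m/s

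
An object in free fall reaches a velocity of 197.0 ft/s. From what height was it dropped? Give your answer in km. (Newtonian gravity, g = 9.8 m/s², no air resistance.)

v = 197.0 ft/s × 0.3048 = 60.0456 m/s
h = v² / (2g) = 60.0456² / (2 × 9.8) = 183.953 m
h = 183.953 m / 1000.0 = 0.184 km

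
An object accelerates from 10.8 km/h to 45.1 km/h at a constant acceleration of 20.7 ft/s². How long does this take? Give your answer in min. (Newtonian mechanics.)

v₀ = 10.8 km/h × 0.2777777777777778 = 3.0 m/s
v = 45.1 km/h × 0.2777777777777778 = 12.5278 m/s
a = 20.7 ft/s² × 0.3048 = 6.30936 m/s²
t = (v - v₀) / a = (12.5278 - 3.0) / 6.30936 = 1.51011 s
t = 1.51011 s / 60.0 = 0.02517 min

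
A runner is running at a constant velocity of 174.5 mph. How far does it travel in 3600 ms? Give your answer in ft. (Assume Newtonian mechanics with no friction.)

v = 174.5 mph × 0.44704 = 78.0085 m/s
t = 3600 ms × 0.001 = 3.6 s
d = v × t = 78.0085 × 3.6 = 280.831 m
d = 280.831 m / 0.3048 = 921.4 ft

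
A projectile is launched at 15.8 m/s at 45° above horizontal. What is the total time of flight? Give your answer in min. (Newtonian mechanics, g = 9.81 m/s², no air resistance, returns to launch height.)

T = 2 × v₀ × sin(θ) / g = 2 × 15.8 × sin(45°) / 9.81 = 2 × 15.8 × 0.707107 / 9.81 = 2.27774 s
T = 2.27774 s / 60.0 = 0.03796 min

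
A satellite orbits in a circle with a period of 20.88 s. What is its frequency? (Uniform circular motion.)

f = 1/T = 1/20.88 = 0.0479 Hz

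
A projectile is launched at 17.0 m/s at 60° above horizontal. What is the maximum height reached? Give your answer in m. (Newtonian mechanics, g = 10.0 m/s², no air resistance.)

H = v₀² × sin²(θ) / (2g) = 17.0² × sin(60°)² / (2 × 10.0) = 289.0 × 0.75 / 20.0 = 10.84 m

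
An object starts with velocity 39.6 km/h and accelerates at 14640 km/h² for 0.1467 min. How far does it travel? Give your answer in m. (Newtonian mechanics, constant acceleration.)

v₀ = 39.6 km/h × 0.2777777777777778 = 11.0 m/s
a = 14640 km/h² × 7.716049382716049e-05 = 1.12963 m/s²
t = 0.1467 min × 60.0 = 8.802 s
d = v₀ × t + ½ × a × t² = 11.0 × 8.802 + 0.5 × 1.12963 × 8.802² = 140.6 m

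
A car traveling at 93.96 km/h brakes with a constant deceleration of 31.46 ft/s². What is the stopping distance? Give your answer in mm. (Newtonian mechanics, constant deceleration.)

v₀ = 93.96 km/h × 0.2777777777777778 = 26.1 m/s
a = 31.46 ft/s² × 0.3048 = 9.58901 m/s²
d = v₀² / (2a) = 26.1² / (2 × 9.58901) = 681.21 / 19.178 = 35.5204 m
d = 35.5204 m / 0.001 = 35520 mm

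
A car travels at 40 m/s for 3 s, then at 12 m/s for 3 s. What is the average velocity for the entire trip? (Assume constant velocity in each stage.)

d₁ = v₁t₁ = 40 × 3 = 120 m
d₂ = v₂t₂ = 12 × 3 = 36 m
d_total = 156 m, t_total = 6 s
v_avg = d_total/t_total = 156/6 = 26.0 m/s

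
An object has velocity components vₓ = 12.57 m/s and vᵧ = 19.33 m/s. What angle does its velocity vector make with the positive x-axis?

θ = arctan(vᵧ/vₓ) = arctan(19.33/12.57) = 56.96°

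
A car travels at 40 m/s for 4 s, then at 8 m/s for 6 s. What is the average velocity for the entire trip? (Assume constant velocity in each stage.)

d₁ = v₁t₁ = 40 × 4 = 160 m
d₂ = v₂t₂ = 8 × 6 = 48 m
d_total = 208 m, t_total = 10 s
v_avg = d_total/t_total = 208/10 = 20.8 m/s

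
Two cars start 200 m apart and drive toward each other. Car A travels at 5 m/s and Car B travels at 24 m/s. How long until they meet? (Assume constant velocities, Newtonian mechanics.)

Combined speed: v_combined = 5 + 24 = 29 m/s
Time to meet: t = d/v_combined = 200/29 = 6.9 s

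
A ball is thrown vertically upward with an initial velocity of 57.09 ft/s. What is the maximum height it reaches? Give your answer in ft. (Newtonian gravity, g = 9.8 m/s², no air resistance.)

v₀ = 57.09 ft/s × 0.3048 = 17.401 m/s
h_max = v₀² / (2g) = 17.401² / (2 × 9.8) = 302.795 / 19.6 = 15.4487 m
h_max = 15.4487 m / 0.3048 = 50.68 ft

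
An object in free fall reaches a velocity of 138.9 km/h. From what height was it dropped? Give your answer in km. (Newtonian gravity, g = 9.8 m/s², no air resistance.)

v = 138.9 km/h × 0.2777777777777778 = 38.5833 m/s
h = v² / (2g) = 38.5833² / (2 × 9.8) = 75.9526 m
h = 75.9526 m / 1000.0 = 0.07595 km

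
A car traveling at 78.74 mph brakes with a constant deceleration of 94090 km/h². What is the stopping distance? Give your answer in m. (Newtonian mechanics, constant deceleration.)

v₀ = 78.74 mph × 0.44704 = 35.1999 m/s
a = 94090 km/h² × 7.716049382716049e-05 = 7.26003 m/s²
d = v₀² / (2a) = 35.1999² / (2 × 7.26003) = 1239.03 / 14.5201 = 85.33 m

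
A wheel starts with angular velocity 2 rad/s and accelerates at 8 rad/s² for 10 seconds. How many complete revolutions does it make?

θ = ω₀t + ½αt² = 2×10 + ½×8×10² = 420.0 rad
Total revolutions = θ/(2π) = 420.0/(2π) = 66.85
Complete revolutions = ⌊66.85⌋ = 66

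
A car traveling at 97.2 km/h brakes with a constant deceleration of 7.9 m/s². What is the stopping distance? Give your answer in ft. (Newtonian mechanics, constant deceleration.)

v₀ = 97.2 km/h × 0.2777777777777778 = 27.0 m/s
d = v₀² / (2a) = 27.0² / (2 × 7.9) = 729.0 / 15.8 = 46.1392 m
d = 46.1392 m / 0.3048 = 151.4 ft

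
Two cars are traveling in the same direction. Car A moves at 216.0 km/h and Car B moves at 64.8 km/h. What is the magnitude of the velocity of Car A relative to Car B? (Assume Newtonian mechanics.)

v_rel = |v_A - v_B| = |216.0 - 64.8| = 151.2 km/h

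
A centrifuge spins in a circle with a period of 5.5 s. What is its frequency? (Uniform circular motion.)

f = 1/T = 1/5.5 = 0.1818 Hz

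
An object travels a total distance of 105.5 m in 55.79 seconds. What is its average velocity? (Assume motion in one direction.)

v_avg = Δd / Δt = 105.5 / 55.79 = 1.89 m/s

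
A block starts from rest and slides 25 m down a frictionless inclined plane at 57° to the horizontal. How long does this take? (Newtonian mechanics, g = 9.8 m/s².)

a = g sin(θ) = 9.8 × sin(57°) = 8.219 m/s²
t = √(2d/a) = √(2 × 25 / 8.219) = 2.47 s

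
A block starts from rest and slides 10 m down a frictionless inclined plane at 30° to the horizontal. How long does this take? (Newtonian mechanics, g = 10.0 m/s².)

a = g sin(θ) = 10.0 × sin(30°) = 5.0 m/s²
t = √(2d/a) = √(2 × 10 / 5.0) = 2.0 s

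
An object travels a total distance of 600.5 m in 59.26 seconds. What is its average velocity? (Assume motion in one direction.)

v_avg = Δd / Δt = 600.5 / 59.26 = 10.13 m/s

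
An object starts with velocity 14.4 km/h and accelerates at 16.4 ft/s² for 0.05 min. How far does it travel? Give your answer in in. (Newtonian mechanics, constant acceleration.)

v₀ = 14.4 km/h × 0.2777777777777778 = 4.0 m/s
a = 16.4 ft/s² × 0.3048 = 4.99872 m/s²
t = 0.05 min × 60.0 = 3.0 s
d = v₀ × t + ½ × a × t² = 4.0 × 3.0 + 0.5 × 4.99872 × 3.0² = 34.4942 m
d = 34.4942 m / 0.0254 = 1358 in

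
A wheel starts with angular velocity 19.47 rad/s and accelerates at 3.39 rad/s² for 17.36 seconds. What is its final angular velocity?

ω = ω₀ + αt = 19.47 + 3.39 × 17.36 = 78.32 rad/s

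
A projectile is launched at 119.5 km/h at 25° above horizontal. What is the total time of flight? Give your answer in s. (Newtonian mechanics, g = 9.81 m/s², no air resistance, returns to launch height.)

v₀ = 119.5 km/h × 0.2777777777777778 = 33.1944 m/s
T = 2 × v₀ × sin(θ) / g = 2 × 33.1944 × sin(25°) / 9.81 = 2 × 33.1944 × 0.422618 / 9.81 = 2.86 s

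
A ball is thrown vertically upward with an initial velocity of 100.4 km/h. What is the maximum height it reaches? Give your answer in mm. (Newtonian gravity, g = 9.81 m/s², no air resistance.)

v₀ = 100.4 km/h × 0.2777777777777778 = 27.8889 m/s
h_max = v₀² / (2g) = 27.8889² / (2 × 9.81) = 777.791 / 19.62 = 39.6428 m
h_max = 39.6428 m / 0.001 = 39640 mm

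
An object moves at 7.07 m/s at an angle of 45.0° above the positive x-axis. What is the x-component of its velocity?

vₓ = v cos(θ) = 7.07 × cos(45.0°) = 5.0 m/s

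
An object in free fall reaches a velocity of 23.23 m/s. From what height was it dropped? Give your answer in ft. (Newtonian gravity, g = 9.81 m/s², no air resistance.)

h = v² / (2g) = 23.23² / (2 × 9.81) = 27.5042 m
h = 27.5042 m / 0.3048 = 90.24 ft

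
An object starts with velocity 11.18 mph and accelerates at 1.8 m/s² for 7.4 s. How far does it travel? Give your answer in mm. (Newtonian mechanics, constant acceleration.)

v₀ = 11.18 mph × 0.44704 = 4.99791 m/s
d = v₀ × t + ½ × a × t² = 4.99791 × 7.4 + 0.5 × 1.8 × 7.4² = 86.2685 m
d = 86.2685 m / 0.001 = 86270 mm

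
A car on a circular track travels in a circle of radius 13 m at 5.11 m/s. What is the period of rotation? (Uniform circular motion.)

T = 2πr/v = 2π×13/5.11 = 15.98 s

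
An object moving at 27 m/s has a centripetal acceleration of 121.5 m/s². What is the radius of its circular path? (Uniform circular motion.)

r = v²/a_c = 27²/121.5 = 6.0 m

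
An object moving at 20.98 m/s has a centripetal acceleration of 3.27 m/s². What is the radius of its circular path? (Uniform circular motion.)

r = v²/a_c = 20.98²/3.27 = 134.61 m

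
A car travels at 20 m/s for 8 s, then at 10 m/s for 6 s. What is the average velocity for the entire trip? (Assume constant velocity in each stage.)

d₁ = v₁t₁ = 20 × 8 = 160 m
d₂ = v₂t₂ = 10 × 6 = 60 m
d_total = 220 m, t_total = 14 s
v_avg = d_total/t_total = 220/14 = 15.71 m/s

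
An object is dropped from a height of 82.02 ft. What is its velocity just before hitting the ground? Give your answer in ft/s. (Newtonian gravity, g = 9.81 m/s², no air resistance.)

h = 82.02 ft × 0.3048 = 24.9997 m
v = √(2gh) = √(2 × 9.81 × 24.9997) = 22.1471 m/s
v = 22.1471 m/s / 0.3048 = 72.66 ft/s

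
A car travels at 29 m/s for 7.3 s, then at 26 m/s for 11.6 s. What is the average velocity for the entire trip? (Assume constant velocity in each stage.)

d₁ = v₁t₁ = 29 × 7.3 = 211.7 m
d₂ = v₂t₂ = 26 × 11.6 = 301.6 m
d_total = 513.3 m, t_total = 18.9 s
v_avg = d_total/t_total = 513.3/18.9 = 27.16 m/s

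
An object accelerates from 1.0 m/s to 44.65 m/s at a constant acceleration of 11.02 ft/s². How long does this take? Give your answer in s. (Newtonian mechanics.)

a = 11.02 ft/s² × 0.3048 = 3.3589 m/s²
t = (v - v₀) / a = (44.65 - 1.0) / 3.3589 = 13.0 s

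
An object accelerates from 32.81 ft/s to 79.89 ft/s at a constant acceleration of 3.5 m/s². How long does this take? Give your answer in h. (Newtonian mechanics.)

v₀ = 32.81 ft/s × 0.3048 = 10.0005 m/s
v = 79.89 ft/s × 0.3048 = 24.3505 m/s
t = (v - v₀) / a = (24.3505 - 10.0005) / 3.5 = 4.1 s
t = 4.1 s / 3600.0 = 0.001139 h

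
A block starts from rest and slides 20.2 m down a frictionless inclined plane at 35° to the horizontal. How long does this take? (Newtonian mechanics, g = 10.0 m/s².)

a = g sin(θ) = 10.0 × sin(35°) = 5.7358 m/s²
t = √(2d/a) = √(2 × 20.2 / 5.7358) = 2.65 s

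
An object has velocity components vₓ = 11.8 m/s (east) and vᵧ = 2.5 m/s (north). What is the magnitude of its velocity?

|v| = √(vₓ² + vᵧ²) = √(11.8² + 2.5²) = √(145.49) = 12.06 m/s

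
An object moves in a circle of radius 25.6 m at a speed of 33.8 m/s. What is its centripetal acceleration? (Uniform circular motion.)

a_c = v²/r = 33.8²/25.6 = 1142.44/25.6 = 44.63 m/s²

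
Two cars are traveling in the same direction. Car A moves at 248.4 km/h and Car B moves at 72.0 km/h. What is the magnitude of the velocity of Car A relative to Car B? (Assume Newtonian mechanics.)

v_rel = |v_A - v_B| = |248.4 - 72.0| = 176.4 km/h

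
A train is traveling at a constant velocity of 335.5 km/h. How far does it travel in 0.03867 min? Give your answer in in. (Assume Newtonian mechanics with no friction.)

v = 335.5 km/h × 0.2777777777777778 = 93.1944 m/s
t = 0.03867 min × 60.0 = 2.3202 s
d = v × t = 93.1944 × 2.3202 = 216.23 m
d = 216.23 m / 0.0254 = 8513 in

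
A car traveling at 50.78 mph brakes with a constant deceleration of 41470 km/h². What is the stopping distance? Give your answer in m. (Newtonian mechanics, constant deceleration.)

v₀ = 50.78 mph × 0.44704 = 22.7007 m/s
a = 41470 km/h² × 7.716049382716049e-05 = 3.19985 m/s²
d = v₀² / (2a) = 22.7007² / (2 × 3.19985) = 515.322 / 6.3997 = 80.52 m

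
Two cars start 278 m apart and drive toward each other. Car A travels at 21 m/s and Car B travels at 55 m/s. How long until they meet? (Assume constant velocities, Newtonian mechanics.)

Combined speed: v_combined = 21 + 55 = 76 m/s
Time to meet: t = d/v_combined = 278/76 = 3.66 s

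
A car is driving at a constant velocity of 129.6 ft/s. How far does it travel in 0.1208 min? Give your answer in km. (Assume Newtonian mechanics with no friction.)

v = 129.6 ft/s × 0.3048 = 39.5021 m/s
t = 0.1208 min × 60.0 = 7.248 s
d = v × t = 39.5021 × 7.248 = 286.311 m
d = 286.311 m / 1000.0 = 0.2863 km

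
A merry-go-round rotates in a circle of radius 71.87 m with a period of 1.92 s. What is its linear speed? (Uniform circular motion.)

v = 2πr/T = 2π×71.87/1.92 = 235.19 m/s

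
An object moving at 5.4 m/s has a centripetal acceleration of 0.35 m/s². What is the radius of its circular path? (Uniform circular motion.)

r = v²/a_c = 5.4²/0.35 = 83.31 m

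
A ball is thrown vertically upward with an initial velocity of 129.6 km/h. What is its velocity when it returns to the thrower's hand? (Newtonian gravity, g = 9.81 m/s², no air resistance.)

By conservation of energy (no air resistance), the ball returns to the throw height with the same speed as launch, but directed downward.
|v_ground| = v₀ = 129.6 km/h
v_ground = 129.6 km/h (downward)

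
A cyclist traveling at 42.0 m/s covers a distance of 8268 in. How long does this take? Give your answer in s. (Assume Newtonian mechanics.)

d = 8268 in × 0.0254 = 210.007 m
t = d / v = 210.007 / 42.0 = 5.0 s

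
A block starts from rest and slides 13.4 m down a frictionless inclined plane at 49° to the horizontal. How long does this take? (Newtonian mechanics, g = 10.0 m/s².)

a = g sin(θ) = 10.0 × sin(49°) = 7.5471 m/s²
t = √(2d/a) = √(2 × 13.4 / 7.5471) = 1.88 s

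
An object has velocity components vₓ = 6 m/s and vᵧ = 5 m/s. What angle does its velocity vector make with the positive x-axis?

θ = arctan(vᵧ/vₓ) = arctan(5/6) = 39.81°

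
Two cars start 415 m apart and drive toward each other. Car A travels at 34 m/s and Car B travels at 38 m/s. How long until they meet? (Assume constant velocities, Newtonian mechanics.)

Combined speed: v_combined = 34 + 38 = 72 m/s
Time to meet: t = d/v_combined = 415/72 = 5.76 s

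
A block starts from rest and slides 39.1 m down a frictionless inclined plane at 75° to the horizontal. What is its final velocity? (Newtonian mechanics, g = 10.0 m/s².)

a = g sin(θ) = 10.0 × sin(75°) = 9.6593 m/s²
v = √(2ad) = √(2 × 9.6593 × 39.1) = 27.48 m/s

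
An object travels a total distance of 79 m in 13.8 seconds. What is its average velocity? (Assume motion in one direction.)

v_avg = Δd / Δt = 79 / 13.8 = 5.72 m/s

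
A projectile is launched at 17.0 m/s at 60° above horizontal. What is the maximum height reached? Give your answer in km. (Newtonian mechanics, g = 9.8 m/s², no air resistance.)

H = v₀² × sin²(θ) / (2g) = 17.0² × sin(60°)² / (2 × 9.8) = 289.0 × 0.75 / 19.6 = 11.0587 m
H = 11.0587 m / 1000.0 = 0.01106 km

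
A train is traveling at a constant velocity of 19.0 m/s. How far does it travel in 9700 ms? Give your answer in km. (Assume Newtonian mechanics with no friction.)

t = 9700 ms × 0.001 = 9.7 s
d = v × t = 19.0 × 9.7 = 184.3 m
d = 184.3 m / 1000.0 = 0.1843 km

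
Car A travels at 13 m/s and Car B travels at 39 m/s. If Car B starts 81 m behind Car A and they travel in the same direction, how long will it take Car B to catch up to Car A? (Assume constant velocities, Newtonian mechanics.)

Relative speed: v_rel = 39 - 13 = 26 m/s
Time to catch: t = d₀/v_rel = 81/26 = 3.12 s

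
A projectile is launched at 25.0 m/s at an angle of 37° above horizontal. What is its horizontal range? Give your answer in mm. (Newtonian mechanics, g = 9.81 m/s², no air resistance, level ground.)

R = v₀² × sin(2θ) / g = 25.0² × sin(2 × 37°) / 9.81 = 625.0 × 0.961262 / 9.81 = 61.2425 m
R = 61.2425 m / 0.001 = 61240 mm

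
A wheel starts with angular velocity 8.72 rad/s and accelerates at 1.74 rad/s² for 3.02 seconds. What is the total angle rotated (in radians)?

θ = ω₀t + ½αt² = 8.72×3.02 + ½×1.74×3.02² = 34.27 rad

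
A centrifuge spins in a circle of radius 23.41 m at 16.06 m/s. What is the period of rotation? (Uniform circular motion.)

T = 2πr/v = 2π×23.41/16.06 = 9.16 s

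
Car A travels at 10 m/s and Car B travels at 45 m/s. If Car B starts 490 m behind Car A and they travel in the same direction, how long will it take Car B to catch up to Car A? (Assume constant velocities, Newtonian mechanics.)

Relative speed: v_rel = 45 - 10 = 35 m/s
Time to catch: t = d₀/v_rel = 490/35 = 14.0 s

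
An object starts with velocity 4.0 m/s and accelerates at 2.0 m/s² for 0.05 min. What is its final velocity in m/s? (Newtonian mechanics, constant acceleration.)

t = 0.05 min × 60.0 = 3.0 s
v = v₀ + a × t = 4.0 + 2.0 × 3.0 = 10.0 m/s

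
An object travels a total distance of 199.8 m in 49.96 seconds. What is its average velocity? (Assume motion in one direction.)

v_avg = Δd / Δt = 199.8 / 49.96 = 4.0 m/s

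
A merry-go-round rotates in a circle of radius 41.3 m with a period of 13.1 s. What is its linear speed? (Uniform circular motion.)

v = 2πr/T = 2π×41.3/13.1 = 19.81 m/s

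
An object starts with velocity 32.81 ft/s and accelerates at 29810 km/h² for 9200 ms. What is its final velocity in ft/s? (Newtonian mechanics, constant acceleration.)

v₀ = 32.81 ft/s × 0.3048 = 10.0005 m/s
a = 29810 km/h² × 7.716049382716049e-05 = 2.30015 m/s²
t = 9200 ms × 0.001 = 9.2 s
v = v₀ + a × t = 10.0005 + 2.30015 × 9.2 = 31.1619 m/s
v = 31.1619 m/s / 0.3048 = 102.2 ft/s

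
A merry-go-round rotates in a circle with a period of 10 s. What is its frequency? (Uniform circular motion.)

f = 1/T = 1/10 = 0.1 Hz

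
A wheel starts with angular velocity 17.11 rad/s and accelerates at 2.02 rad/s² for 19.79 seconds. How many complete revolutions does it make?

θ = ω₀t + ½αt² = 17.11×19.79 + ½×2.02×19.79² = 734.167441 rad
Total revolutions = θ/(2π) = 734.167441/(2π) = 116.85
Complete revolutions = ⌊116.85⌋ = 116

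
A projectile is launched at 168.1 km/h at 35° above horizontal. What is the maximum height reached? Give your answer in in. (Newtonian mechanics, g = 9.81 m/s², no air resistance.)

v₀ = 168.1 km/h × 0.2777777777777778 = 46.6944 m/s
H = v₀² × sin²(θ) / (2g) = 46.6944² × sin(35°)² / (2 × 9.81) = 2180.37 × 0.32899 / 19.62 = 36.5606 m
H = 36.5606 m / 0.0254 = 1439 in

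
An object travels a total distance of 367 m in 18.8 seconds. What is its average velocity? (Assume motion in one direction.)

v_avg = Δd / Δt = 367 / 18.8 = 19.52 m/s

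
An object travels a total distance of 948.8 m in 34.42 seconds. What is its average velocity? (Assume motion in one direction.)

v_avg = Δd / Δt = 948.8 / 34.42 = 27.57 m/s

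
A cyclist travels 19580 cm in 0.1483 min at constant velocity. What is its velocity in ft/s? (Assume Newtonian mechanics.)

d = 19580 cm × 0.01 = 195.8 m
t = 0.1483 min × 60.0 = 8.898 s
v = d / t = 195.8 / 8.898 = 22.0049 m/s
v = 22.0049 m/s / 0.3048 = 72.19 ft/s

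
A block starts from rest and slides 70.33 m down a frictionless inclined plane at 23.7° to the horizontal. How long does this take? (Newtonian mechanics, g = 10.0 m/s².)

a = g sin(θ) = 10.0 × sin(23.7°) = 4.0195 m/s²
t = √(2d/a) = √(2 × 70.33 / 4.0195) = 5.92 s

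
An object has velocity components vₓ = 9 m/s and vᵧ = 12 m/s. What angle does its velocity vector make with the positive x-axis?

θ = arctan(vᵧ/vₓ) = arctan(12/9) = 53.13°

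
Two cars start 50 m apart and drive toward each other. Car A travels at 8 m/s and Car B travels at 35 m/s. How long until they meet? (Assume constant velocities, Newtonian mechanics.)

Combined speed: v_combined = 8 + 35 = 43 m/s
Time to meet: t = d/v_combined = 50/43 = 1.16 s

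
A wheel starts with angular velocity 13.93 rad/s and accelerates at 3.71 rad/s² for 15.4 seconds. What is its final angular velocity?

ω = ω₀ + αt = 13.93 + 3.71 × 15.4 = 71.06 rad/s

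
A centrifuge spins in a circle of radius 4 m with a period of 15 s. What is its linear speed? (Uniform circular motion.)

v = 2πr/T = 2π×4/15 = 1.68 m/s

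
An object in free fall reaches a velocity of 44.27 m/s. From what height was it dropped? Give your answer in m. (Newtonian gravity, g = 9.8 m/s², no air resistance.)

h = v² / (2g) = 44.27² / (2 × 9.8) = 99.99 m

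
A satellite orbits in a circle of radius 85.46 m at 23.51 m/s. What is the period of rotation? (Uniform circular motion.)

T = 2πr/v = 2π×85.46/23.51 = 22.84 s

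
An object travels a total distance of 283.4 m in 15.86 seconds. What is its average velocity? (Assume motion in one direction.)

v_avg = Δd / Δt = 283.4 / 15.86 = 17.87 m/s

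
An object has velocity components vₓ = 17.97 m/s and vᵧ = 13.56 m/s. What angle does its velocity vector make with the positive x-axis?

θ = arctan(vᵧ/vₓ) = arctan(13.56/17.97) = 37.04°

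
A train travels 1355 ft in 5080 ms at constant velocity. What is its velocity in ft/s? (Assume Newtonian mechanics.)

d = 1355 ft × 0.3048 = 413.004 m
t = 5080 ms × 0.001 = 5.08 s
v = d / t = 413.004 / 5.08 = 81.3 m/s
v = 81.3 m/s / 0.3048 = 266.7 ft/s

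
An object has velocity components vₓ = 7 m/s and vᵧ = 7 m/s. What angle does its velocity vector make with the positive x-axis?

θ = arctan(vᵧ/vₓ) = arctan(7/7) = 45.0°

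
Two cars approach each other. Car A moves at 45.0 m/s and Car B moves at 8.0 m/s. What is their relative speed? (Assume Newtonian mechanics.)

v_rel = v_A + v_B = 45.0 + 8.0 = 53.0 m/s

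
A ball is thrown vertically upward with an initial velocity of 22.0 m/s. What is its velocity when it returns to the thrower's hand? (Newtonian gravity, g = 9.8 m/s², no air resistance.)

By conservation of energy (no air resistance), the ball returns to the throw height with the same speed as launch, but directed downward.
|v_ground| = v₀ = 22.0 m/s
v_ground = 22.0 m/s (downward)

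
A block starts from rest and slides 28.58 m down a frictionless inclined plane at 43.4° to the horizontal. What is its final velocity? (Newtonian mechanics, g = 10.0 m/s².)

a = g sin(θ) = 10.0 × sin(43.4°) = 6.8709 m/s²
v = √(2ad) = √(2 × 6.8709 × 28.58) = 19.82 m/s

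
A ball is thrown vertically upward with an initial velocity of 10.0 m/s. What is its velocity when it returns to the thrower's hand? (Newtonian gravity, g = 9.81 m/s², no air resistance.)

By conservation of energy (no air resistance), the ball returns to the throw height with the same speed as launch, but directed downward.
|v_ground| = v₀ = 10.0 m/s
v_ground = 10.0 m/s (downward)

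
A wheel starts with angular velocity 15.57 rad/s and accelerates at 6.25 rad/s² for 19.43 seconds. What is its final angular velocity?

ω = ω₀ + αt = 15.57 + 6.25 × 19.43 = 137.01 rad/s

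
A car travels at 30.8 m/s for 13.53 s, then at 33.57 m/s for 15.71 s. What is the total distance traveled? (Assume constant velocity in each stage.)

d₁ = v₁t₁ = 30.8 × 13.53 = 416.724 m
d₂ = v₂t₂ = 33.57 × 15.71 = 527.3847 m
d_total = 416.724 + 527.3847 = 944.11 m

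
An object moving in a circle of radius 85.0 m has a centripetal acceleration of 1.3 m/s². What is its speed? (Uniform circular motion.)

v = √(a_c × r) = √(1.3 × 85.0) = 10.51 m/s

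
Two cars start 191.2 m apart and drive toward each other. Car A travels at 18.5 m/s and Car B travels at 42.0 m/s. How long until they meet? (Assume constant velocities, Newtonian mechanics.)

Combined speed: v_combined = 18.5 + 42.0 = 60.5 m/s
Time to meet: t = d/v_combined = 191.2/60.5 = 3.16 s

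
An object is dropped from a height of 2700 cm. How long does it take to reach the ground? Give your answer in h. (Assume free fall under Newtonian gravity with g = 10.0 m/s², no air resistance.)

h = 2700 cm × 0.01 = 27.0 m
t = √(2h/g) = √(2 × 27.0 / 10.0) = 2.32379 s
t = 2.32379 s / 3600.0 = 0.0006455 h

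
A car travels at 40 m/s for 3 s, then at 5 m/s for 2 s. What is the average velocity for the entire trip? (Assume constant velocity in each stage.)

d₁ = v₁t₁ = 40 × 3 = 120 m
d₂ = v₂t₂ = 5 × 2 = 10 m
d_total = 130 m, t_total = 5 s
v_avg = d_total/t_total = 130/5 = 26.0 m/s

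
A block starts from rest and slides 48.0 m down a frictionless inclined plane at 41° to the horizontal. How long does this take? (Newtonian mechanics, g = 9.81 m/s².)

a = g sin(θ) = 9.81 × sin(41°) = 6.4359 m/s²
t = √(2d/a) = √(2 × 48.0 / 6.4359) = 3.86 s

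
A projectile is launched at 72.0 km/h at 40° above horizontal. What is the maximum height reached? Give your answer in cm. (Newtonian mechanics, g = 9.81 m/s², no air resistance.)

v₀ = 72.0 km/h × 0.2777777777777778 = 20.0 m/s
H = v₀² × sin²(θ) / (2g) = 20.0² × sin(40°)² / (2 × 9.81) = 400.0 × 0.413176 / 19.62 = 8.42357 m
H = 8.42357 m / 0.01 = 842.4 cm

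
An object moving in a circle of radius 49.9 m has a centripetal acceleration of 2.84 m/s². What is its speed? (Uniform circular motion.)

v = √(a_c × r) = √(2.84 × 49.9) = 11.9 m/s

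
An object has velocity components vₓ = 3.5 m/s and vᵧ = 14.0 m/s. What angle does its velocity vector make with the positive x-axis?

θ = arctan(vᵧ/vₓ) = arctan(14.0/3.5) = 75.96°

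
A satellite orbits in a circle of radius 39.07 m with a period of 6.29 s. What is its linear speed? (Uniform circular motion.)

v = 2πr/T = 2π×39.07/6.29 = 39.03 m/s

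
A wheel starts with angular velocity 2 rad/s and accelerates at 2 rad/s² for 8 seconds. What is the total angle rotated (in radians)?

θ = ω₀t + ½αt² = 2×8 + ½×2×8² = 80.0 rad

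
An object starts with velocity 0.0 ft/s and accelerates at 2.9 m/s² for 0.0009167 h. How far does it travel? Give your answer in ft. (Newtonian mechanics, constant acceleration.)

v₀ = 0.0 ft/s × 0.3048 = 0.0 m/s
t = 0.0009167 h × 3600.0 = 3.30012 s
d = v₀ × t + ½ × a × t² = 0.0 × 3.30012 + 0.5 × 2.9 × 3.30012² = 15.7916 m
d = 15.7916 m / 0.3048 = 51.81 ft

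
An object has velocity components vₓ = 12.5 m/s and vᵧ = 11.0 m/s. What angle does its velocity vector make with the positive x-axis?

θ = arctan(vᵧ/vₓ) = arctan(11.0/12.5) = 41.35°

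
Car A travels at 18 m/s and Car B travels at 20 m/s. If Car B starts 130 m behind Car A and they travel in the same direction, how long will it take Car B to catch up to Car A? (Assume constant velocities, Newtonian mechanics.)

Relative speed: v_rel = 20 - 18 = 2 m/s
Time to catch: t = d₀/v_rel = 130/2 = 65.0 s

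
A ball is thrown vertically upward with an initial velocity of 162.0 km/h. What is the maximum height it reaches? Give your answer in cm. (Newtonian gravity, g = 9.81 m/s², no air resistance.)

v₀ = 162.0 km/h × 0.2777777777777778 = 45.0 m/s
h_max = v₀² / (2g) = 45.0² / (2 × 9.81) = 2025.0 / 19.62 = 103.211 m
h_max = 103.211 m / 0.01 = 10320 cm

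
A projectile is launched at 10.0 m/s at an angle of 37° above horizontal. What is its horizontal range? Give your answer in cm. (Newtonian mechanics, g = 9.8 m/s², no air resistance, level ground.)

R = v₀² × sin(2θ) / g = 10.0² × sin(2 × 37°) / 9.8 = 100.0 × 0.961262 / 9.8 = 9.8088 m
R = 9.8088 m / 0.01 = 980.9 cm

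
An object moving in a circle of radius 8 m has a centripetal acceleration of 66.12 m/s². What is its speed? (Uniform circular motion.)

v = √(a_c × r) = √(66.12 × 8) = 23.0 m/s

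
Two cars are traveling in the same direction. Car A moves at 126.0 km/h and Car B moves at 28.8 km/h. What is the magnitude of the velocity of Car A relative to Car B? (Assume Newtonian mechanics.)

v_rel = |v_A - v_B| = |126.0 - 28.8| = 97.2 km/h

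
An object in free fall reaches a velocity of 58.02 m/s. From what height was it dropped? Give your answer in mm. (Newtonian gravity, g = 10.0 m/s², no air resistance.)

h = v² / (2g) = 58.02² / (2 × 10.0) = 168.316 m
h = 168.316 m / 0.001 = 168300 mm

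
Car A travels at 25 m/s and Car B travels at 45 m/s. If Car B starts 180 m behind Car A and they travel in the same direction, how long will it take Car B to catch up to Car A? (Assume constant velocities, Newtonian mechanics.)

Relative speed: v_rel = 45 - 25 = 20 m/s
Time to catch: t = d₀/v_rel = 180/20 = 9.0 s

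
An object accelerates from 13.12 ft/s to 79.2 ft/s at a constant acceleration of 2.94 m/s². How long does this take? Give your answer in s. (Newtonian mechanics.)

v₀ = 13.12 ft/s × 0.3048 = 3.99898 m/s
v = 79.2 ft/s × 0.3048 = 24.1402 m/s
t = (v - v₀) / a = (24.1402 - 3.99898) / 2.94 = 6.851 s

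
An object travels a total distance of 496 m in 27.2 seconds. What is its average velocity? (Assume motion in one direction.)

v_avg = Δd / Δt = 496 / 27.2 = 18.24 m/s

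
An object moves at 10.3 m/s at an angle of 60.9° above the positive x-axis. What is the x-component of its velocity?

vₓ = v cos(θ) = 10.3 × cos(60.9°) = 5.01 m/s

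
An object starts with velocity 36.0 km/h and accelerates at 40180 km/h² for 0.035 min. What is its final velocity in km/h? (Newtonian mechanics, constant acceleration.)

v₀ = 36.0 km/h × 0.2777777777777778 = 10.0 m/s
a = 40180 km/h² × 7.716049382716049e-05 = 3.10031 m/s²
t = 0.035 min × 60.0 = 2.1 s
v = v₀ + a × t = 10.0 + 3.10031 × 2.1 = 16.5107 m/s
v = 16.5107 m/s / 0.2777777777777778 = 59.44 km/h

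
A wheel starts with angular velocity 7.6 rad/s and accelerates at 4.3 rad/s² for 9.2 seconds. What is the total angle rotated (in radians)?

θ = ω₀t + ½αt² = 7.6×9.2 + ½×4.3×9.2² = 251.9 rad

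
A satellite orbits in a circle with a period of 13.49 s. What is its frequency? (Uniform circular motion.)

f = 1/T = 1/13.49 = 0.0741 Hz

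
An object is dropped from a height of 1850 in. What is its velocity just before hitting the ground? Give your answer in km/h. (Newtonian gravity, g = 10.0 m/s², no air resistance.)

h = 1850 in × 0.0254 = 46.99 m
v = √(2gh) = √(2 × 10.0 × 46.99) = 30.6562 m/s
v = 30.6562 m/s / 0.2777777777777778 = 110.4 km/h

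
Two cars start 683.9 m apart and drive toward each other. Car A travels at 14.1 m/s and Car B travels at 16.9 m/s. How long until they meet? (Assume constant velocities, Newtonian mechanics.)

Combined speed: v_combined = 14.1 + 16.9 = 31.0 m/s
Time to meet: t = d/v_combined = 683.9/31.0 = 22.06 s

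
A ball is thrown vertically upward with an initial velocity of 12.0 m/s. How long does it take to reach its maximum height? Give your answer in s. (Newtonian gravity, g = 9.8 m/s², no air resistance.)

t_up = v₀ / g = 12.0 / 9.8 = 1.224 s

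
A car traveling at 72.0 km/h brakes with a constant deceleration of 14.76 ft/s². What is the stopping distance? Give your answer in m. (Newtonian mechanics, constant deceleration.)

v₀ = 72.0 km/h × 0.2777777777777778 = 20.0 m/s
a = 14.76 ft/s² × 0.3048 = 4.49885 m/s²
d = v₀² / (2a) = 20.0² / (2 × 4.49885) = 400.0 / 8.9977 = 44.46 m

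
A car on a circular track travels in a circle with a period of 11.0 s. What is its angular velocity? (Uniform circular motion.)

ω = 2π/T = 2π/11.0 = 0.5712 rad/s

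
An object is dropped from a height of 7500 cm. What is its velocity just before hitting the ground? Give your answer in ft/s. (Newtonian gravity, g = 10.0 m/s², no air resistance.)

h = 7500 cm × 0.01 = 75.0 m
v = √(2gh) = √(2 × 10.0 × 75.0) = 38.7298 m/s
v = 38.7298 m/s / 0.3048 = 127.1 ft/s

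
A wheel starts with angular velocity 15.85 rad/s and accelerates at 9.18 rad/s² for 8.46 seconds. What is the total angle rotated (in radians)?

θ = ω₀t + ½αt² = 15.85×8.46 + ½×9.18×8.46² = 462.6 rad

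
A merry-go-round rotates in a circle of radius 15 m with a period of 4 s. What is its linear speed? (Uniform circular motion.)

v = 2πr/T = 2π×15/4 = 23.56 m/s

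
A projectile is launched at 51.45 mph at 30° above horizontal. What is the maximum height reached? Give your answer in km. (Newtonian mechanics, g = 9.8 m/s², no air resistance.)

v₀ = 51.45 mph × 0.44704 = 23.0002 m/s
H = v₀² × sin²(θ) / (2g) = 23.0002² × sin(30°)² / (2 × 9.8) = 529.009 × 0.25 / 19.6 = 6.74756 m
H = 6.74756 m / 1000.0 = 0.006748 km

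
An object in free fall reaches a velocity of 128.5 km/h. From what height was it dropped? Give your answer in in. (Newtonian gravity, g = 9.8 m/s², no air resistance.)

v = 128.5 km/h × 0.2777777777777778 = 35.6944 m/s
h = v² / (2g) = 35.6944² / (2 × 9.8) = 65.0046 m
h = 65.0046 m / 0.0254 = 2559 in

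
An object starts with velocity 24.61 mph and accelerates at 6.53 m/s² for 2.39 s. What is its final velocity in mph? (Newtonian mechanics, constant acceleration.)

v₀ = 24.61 mph × 0.44704 = 11.0017 m/s
v = v₀ + a × t = 11.0017 + 6.53 × 2.39 = 26.6084 m/s
v = 26.6084 m/s / 0.44704 = 59.52 mph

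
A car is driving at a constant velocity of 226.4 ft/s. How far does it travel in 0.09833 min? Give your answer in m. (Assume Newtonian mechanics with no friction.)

v = 226.4 ft/s × 0.3048 = 69.0067 m/s
t = 0.09833 min × 60.0 = 5.8998 s
d = v × t = 69.0067 × 5.8998 = 407.1 m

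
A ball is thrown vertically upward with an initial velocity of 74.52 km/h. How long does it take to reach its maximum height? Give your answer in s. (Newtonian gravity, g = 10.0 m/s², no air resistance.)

v₀ = 74.52 km/h × 0.2777777777777778 = 20.7 m/s
t_up = v₀ / g = 20.7 / 10.0 = 2.07 s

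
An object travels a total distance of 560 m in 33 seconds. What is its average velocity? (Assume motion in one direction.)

v_avg = Δd / Δt = 560 / 33 = 16.97 m/s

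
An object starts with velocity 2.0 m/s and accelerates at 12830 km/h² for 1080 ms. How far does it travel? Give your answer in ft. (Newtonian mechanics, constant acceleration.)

a = 12830 km/h² × 7.716049382716049e-05 = 0.989969 m/s²
t = 1080 ms × 0.001 = 1.08 s
d = v₀ × t + ½ × a × t² = 2.0 × 1.08 + 0.5 × 0.989969 × 1.08² = 2.73735 m
d = 2.73735 m / 0.3048 = 8.981 ft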